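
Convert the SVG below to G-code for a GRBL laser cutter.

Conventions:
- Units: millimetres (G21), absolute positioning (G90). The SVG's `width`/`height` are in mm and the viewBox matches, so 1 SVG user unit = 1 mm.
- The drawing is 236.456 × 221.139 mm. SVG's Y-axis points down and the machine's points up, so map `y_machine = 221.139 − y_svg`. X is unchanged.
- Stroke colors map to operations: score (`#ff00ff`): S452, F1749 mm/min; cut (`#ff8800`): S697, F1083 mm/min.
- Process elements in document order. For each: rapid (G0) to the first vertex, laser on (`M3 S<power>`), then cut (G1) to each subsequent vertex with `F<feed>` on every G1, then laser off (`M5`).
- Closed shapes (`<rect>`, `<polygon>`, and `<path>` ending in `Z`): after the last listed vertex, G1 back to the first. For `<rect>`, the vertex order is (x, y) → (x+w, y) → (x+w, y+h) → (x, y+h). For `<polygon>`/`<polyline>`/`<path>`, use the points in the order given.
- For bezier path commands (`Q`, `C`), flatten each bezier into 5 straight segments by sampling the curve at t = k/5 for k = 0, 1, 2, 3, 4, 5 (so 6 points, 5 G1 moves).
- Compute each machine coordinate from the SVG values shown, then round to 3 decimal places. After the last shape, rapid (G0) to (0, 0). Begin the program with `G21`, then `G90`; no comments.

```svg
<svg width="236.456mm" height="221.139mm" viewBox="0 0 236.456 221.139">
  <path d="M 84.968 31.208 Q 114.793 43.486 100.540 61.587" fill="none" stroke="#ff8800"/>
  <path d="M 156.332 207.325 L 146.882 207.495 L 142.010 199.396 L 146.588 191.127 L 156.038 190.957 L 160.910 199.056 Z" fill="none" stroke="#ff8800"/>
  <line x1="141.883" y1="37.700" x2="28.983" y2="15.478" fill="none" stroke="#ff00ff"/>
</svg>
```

1 u = 1 mm; y_m = 221.139 − y.

[1] `<path>` quadratic bezier, #ff8800→cut S697 F1083: (84.968,189.931) → (95.135,184.787) → (101.776,179.177) → (104.890,173.101) → (104.478,166.559) → (100.540,159.552)

[2] `<path>` regular polygon, #ff8800→cut S697 F1083: (156.332,13.814) → (146.882,13.644) → (142.010,21.743) → (146.588,30.012) → (156.038,30.182) → (160.910,22.083) → (156.332,13.814) (closed)

[3] `<line>` line segment, #ff00ff→score S452 F1749: (141.883,183.439) → (28.983,205.661)

G21
G90
G0 X84.968 Y189.931
M3 S697
G1 X95.135 Y184.787 F1083
G1 X101.776 Y179.177 F1083
G1 X104.890 Y173.101 F1083
G1 X104.478 Y166.559 F1083
G1 X100.540 Y159.552 F1083
M5
G0 X156.332 Y13.814
M3 S697
G1 X146.882 Y13.644 F1083
G1 X142.010 Y21.743 F1083
G1 X146.588 Y30.012 F1083
G1 X156.038 Y30.182 F1083
G1 X160.910 Y22.083 F1083
G1 X156.332 Y13.814 F1083
M5
G0 X141.883 Y183.439
M3 S452
G1 X28.983 Y205.661 F1749
M5
G0 X0.000 Y0.000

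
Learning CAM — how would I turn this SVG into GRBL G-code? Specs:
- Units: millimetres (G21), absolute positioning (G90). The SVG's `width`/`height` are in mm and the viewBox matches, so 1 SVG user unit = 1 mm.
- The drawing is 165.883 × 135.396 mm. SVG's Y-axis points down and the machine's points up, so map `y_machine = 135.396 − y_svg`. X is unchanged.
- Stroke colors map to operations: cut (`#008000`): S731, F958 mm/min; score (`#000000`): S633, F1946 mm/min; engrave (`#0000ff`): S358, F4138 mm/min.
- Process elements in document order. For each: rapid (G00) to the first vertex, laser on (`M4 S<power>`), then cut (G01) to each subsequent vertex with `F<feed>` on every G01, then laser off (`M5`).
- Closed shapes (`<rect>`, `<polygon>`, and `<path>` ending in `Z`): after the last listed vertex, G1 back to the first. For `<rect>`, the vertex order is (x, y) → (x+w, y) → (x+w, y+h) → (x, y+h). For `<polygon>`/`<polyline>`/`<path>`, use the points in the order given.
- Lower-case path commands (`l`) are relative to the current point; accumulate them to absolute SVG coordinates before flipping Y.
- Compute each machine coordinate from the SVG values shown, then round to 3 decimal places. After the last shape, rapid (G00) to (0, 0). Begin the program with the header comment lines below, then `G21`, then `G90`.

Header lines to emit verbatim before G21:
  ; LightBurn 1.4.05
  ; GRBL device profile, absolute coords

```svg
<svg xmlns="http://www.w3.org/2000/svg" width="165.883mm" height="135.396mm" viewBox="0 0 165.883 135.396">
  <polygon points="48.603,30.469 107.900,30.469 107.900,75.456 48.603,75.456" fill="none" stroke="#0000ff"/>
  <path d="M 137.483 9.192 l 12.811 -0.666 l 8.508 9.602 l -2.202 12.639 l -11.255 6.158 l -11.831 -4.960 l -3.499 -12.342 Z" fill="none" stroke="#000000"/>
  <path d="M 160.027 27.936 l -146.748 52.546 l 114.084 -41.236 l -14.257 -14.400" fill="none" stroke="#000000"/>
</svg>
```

; LightBurn 1.4.05
; GRBL device profile, absolute coords
G21
G90
G00 X48.603 Y104.927
M4 S358
G01 X107.900 Y104.927 F4138
G01 X107.900 Y59.940 F4138
G01 X48.603 Y59.940 F4138
G01 X48.603 Y104.927 F4138
M5
G00 X137.483 Y126.204
M4 S633
G01 X150.294 Y126.870 F1946
G01 X158.802 Y117.268 F1946
G01 X156.600 Y104.629 F1946
G01 X145.345 Y98.471 F1946
G01 X133.514 Y103.431 F1946
G01 X130.015 Y115.773 F1946
G01 X137.483 Y126.204 F1946
M5
G00 X160.027 Y107.460
M4 S633
G01 X13.279 Y54.914 F1946
G01 X127.363 Y96.150 F1946
G01 X113.106 Y110.550 F1946
M5
G00 X0.000 Y0.000

1 u = 1 mm; y_m = 135.396 − y.

[1] `<polygon>` rectangle, #0000ff→engrave S358 F4138: (48.603,104.927) → (107.900,104.927) → (107.900,59.940) → (48.603,59.940) → (48.603,104.927) (closed)

[2] `<path>` regular polygon, #000000→score S633 F1946: (137.483,126.204) → (150.294,126.870) → (158.802,117.268) → (156.600,104.629) → (145.345,98.471) → (133.514,103.431) → (130.015,115.773) → (137.483,126.204) (closed)

[3] `<path>` open polyline, #000000→score S633 F1946: (160.027,107.460) → (13.279,54.914) → (127.363,96.150) → (113.106,110.550)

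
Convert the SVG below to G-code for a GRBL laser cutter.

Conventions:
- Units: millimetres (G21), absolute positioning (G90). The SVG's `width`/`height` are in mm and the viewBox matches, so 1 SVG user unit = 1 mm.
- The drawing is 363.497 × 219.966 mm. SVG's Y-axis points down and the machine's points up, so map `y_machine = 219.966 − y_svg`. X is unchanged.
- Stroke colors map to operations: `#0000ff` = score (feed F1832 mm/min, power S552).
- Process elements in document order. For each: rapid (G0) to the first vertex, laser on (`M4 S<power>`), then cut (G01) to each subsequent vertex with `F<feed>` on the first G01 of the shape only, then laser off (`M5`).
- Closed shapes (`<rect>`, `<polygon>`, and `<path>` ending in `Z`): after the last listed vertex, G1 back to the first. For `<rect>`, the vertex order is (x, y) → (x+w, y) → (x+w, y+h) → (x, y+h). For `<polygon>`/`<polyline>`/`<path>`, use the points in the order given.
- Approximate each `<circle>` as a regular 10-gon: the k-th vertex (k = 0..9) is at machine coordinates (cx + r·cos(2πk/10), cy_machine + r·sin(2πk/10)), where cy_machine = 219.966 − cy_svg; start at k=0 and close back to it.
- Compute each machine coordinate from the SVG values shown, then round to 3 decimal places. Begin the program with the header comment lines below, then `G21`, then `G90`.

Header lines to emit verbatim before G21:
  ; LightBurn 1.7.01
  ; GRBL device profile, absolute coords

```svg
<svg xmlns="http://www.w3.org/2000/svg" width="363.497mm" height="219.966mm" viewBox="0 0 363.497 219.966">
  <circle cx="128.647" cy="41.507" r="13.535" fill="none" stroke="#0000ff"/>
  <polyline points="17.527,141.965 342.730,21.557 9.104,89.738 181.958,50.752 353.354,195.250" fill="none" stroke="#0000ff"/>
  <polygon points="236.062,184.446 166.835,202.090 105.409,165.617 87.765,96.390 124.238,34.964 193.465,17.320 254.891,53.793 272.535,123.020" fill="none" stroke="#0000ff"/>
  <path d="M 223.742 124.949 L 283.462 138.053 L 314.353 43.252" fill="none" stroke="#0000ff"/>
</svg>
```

; LightBurn 1.7.01
; GRBL device profile, absolute coords
G21
G90
G0 X142.182 Y178.459
M4 S552
G01 X139.597 Y186.415 F1832
G01 X132.830 Y191.332
G01 X124.464 Y191.332
G01 X117.697 Y186.415
G01 X115.112 Y178.459
G01 X117.697 Y170.503
G01 X124.464 Y165.586
G01 X132.830 Y165.586
G01 X139.597 Y170.503
G01 X142.182 Y178.459
M5
G0 X17.527 Y78.001
M4 S552
G01 X342.730 Y198.409 F1832
G01 X9.104 Y130.228
G01 X181.958 Y169.214
G01 X353.354 Y24.716
M5
G0 X236.062 Y35.520
M4 S552
G01 X166.835 Y17.876 F1832
G01 X105.409 Y54.349
G01 X87.765 Y123.576
G01 X124.238 Y185.002
G01 X193.465 Y202.646
G01 X254.891 Y166.173
G01 X272.535 Y96.946
G01 X236.062 Y35.520
M5
G0 X223.742 Y95.017
M4 S552
G01 X283.462 Y81.913 F1832
G01 X314.353 Y176.714
M5

Since the viewBox matches the mm dimensions, user units are millimetres directly. The only transform is the Y-flip y_m = 219.966 − y_svg.

Shape 1 is a circle drawn with `<circle>`. Its stroke #0000ff means score at S552, F1832. After flipping Y the toolpath is (142.182,178.459) → (139.597,186.415) → (132.830,191.332) → (124.464,191.332) → (117.697,186.415) → (115.112,178.459) → (117.697,170.503) → (124.464,165.586) → (132.830,165.586) → (139.597,170.503) → (142.182,178.459), returning to the start.

Shape 2 is a open polyline drawn with `<polyline>`. Its stroke #0000ff means score at S552, F1832. After flipping Y the toolpath is (17.527,78.001) → (342.730,198.409) → (9.104,130.228) → (181.958,169.214) → (353.354,24.716).

Shape 3 is a regular polygon drawn with `<polygon>`. Its stroke #0000ff means score at S552, F1832. After flipping Y the toolpath is (236.062,35.520) → (166.835,17.876) → (105.409,54.349) → (87.765,123.576) → (124.238,185.002) → (193.465,202.646) → (254.891,166.173) → (272.535,96.946) → (236.062,35.520), returning to the start.

Shape 4 is a open polyline drawn with `<path>`. Its stroke #0000ff means score at S552, F1832. After flipping Y the toolpath is (223.742,95.017) → (283.462,81.913) → (314.353,176.714).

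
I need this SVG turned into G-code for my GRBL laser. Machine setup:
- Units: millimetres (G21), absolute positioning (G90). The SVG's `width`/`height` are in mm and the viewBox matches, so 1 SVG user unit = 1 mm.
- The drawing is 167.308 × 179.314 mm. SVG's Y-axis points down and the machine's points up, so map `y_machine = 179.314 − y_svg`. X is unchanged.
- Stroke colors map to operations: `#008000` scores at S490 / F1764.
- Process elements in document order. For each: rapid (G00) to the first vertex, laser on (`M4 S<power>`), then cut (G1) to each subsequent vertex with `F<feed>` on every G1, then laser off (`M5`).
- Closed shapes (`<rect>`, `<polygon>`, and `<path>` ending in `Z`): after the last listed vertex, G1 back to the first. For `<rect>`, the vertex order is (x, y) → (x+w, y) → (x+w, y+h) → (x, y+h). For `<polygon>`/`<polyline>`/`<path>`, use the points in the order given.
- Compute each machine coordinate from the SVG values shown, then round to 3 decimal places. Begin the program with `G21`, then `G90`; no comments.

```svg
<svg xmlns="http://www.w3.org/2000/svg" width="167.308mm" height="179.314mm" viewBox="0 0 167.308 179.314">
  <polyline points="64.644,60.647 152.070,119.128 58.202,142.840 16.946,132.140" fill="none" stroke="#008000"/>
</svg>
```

Since the viewBox matches the mm dimensions, user units are millimetres directly. The only transform is the Y-flip y_m = 179.314 − y_svg.

Shape 1 is a open polyline drawn with `<polyline>`. Its stroke #008000 means score at S490, F1764. After flipping Y the toolpath is (64.644,118.667) → (152.070,60.186) → (58.202,36.474) → (16.946,47.174).

G21
G90
G00 X64.644 Y118.667
M4 S490
G1 X152.070 Y60.186 F1764
G1 X58.202 Y36.474 F1764
G1 X16.946 Y47.174 F1764
M5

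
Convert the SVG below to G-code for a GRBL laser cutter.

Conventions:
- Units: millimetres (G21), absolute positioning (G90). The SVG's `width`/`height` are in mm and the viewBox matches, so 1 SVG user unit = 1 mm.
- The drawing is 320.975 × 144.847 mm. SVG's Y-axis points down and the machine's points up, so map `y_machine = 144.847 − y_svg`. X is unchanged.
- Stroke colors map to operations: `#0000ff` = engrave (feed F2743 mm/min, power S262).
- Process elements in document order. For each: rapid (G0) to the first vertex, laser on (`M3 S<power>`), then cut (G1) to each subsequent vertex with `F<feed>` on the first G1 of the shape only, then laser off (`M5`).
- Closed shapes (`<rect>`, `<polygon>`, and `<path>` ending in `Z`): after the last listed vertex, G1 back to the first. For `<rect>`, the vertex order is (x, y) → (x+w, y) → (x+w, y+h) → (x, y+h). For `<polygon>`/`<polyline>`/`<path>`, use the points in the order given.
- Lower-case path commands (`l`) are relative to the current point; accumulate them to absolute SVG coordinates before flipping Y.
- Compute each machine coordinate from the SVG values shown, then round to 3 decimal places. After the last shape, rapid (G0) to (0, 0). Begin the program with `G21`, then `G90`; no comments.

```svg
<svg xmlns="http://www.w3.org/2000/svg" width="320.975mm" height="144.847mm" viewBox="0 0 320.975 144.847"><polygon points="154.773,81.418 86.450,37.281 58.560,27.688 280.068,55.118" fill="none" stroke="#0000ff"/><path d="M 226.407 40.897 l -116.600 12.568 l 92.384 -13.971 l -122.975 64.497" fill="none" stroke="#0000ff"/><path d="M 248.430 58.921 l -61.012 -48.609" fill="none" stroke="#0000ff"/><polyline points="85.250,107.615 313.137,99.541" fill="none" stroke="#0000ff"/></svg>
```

G21
G90
G0 X154.773 Y63.429
M3 S262
G1 X86.450 Y107.566 F2743
G1 X58.560 Y117.159
G1 X280.068 Y89.729
G1 X154.773 Y63.429
M5
G0 X226.407 Y103.950
M3 S262
G1 X109.807 Y91.382 F2743
G1 X202.191 Y105.353
G1 X79.216 Y40.856
M5
G0 X248.430 Y85.926
M3 S262
G1 X187.418 Y134.535 F2743
M5
G0 X85.250 Y37.232
M3 S262
G1 X313.137 Y45.306 F2743
M5
G0 X0.000 Y0.000

viewBox `0 0 320.975 144.847` with mm width/height → 1 unit = 1 mm. Flip: y_m = 144.847 − y_svg.

**Shape 1** — `<polygon>` closed polygon, stroke `#0000ff` → engrave (S262, F2743). Machine vertices: (154.773,63.429) → (86.450,107.566) → (58.560,117.159) → (280.068,89.729) → (154.773,63.429). Closed: final G1 returns to the first vertex.

**Shape 2** — `<path>` open polyline, stroke `#0000ff` → engrave (S262, F2743). Machine vertices: (226.407,103.950) → (109.807,91.382) → (202.191,105.353) → (79.216,40.856). Open path.

**Shape 3** — `<path>` line segment, stroke `#0000ff` → engrave (S262, F2743). Machine vertices: (248.430,85.926) → (187.418,134.535). Open path.

**Shape 4** — `<polyline>` line segment, stroke `#0000ff` → engrave (S262, F2743). Machine vertices: (85.250,37.232) → (313.137,45.306). Open path.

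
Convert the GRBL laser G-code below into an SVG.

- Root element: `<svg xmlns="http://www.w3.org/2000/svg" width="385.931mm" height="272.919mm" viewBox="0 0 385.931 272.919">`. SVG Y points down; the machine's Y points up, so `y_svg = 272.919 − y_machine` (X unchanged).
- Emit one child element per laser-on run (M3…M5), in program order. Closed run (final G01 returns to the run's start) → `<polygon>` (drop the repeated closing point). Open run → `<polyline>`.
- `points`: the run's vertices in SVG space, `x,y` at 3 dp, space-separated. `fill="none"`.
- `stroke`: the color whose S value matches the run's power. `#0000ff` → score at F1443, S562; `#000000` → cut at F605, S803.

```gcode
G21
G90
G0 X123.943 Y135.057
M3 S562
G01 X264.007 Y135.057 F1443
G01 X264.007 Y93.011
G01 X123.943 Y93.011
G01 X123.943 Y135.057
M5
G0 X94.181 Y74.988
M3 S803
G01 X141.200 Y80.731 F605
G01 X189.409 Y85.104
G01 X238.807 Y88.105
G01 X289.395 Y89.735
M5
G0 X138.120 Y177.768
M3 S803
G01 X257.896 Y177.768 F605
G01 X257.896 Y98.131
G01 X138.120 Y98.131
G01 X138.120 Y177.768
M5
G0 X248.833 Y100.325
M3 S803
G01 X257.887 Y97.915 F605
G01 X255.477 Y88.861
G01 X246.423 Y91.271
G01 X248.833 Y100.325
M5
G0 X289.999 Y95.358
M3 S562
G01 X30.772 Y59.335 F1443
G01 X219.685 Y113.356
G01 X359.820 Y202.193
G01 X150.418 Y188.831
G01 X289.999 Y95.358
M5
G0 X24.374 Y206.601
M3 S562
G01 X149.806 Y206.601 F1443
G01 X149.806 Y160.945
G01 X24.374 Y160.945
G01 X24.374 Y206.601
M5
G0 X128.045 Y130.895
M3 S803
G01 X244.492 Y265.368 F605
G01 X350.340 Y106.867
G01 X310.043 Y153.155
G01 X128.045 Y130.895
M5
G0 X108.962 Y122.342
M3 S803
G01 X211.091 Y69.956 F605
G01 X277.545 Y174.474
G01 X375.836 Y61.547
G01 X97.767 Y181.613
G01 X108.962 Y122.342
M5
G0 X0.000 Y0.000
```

<svg xmlns="http://www.w3.org/2000/svg" width="385.931mm" height="272.919mm" viewBox="0 0 385.931 272.919">
  <polygon points="123.943,137.862 264.007,137.862 264.007,179.908 123.943,179.908" fill="none" stroke="#0000ff"/>
  <polyline points="94.181,197.931 141.200,192.188 189.409,187.815 238.807,184.814 289.395,183.184" fill="none" stroke="#000000"/>
  <polygon points="138.120,95.151 257.896,95.151 257.896,174.788 138.120,174.788" fill="none" stroke="#000000"/>
  <polygon points="248.833,172.594 257.887,175.004 255.477,184.058 246.423,181.648" fill="none" stroke="#000000"/>
  <polygon points="289.999,177.561 30.772,213.584 219.685,159.563 359.820,70.726 150.418,84.088" fill="none" stroke="#0000ff"/>
  <polygon points="24.374,66.318 149.806,66.318 149.806,111.974 24.374,111.974" fill="none" stroke="#0000ff"/>
  <polygon points="128.045,142.024 244.492,7.551 350.340,166.052 310.043,119.764" fill="none" stroke="#000000"/>
  <polygon points="108.962,150.577 211.091,202.963 277.545,98.445 375.836,211.372 97.767,91.306" fill="none" stroke="#000000"/>
</svg>

Each laser-on run becomes one SVG element. Flip Y back into SVG space with y_svg = 272.919 − y_machine.

Run 1: S562 ⇒ score layer `#0000ff`. The run returns to its start, so emit a `<polygon>` with points (Y-flipped): 123.943,137.862 264.007,137.862 264.007,179.908 123.943,179.908.

Run 2: power S803 maps to stroke `#000000` (cut). The run is open, so emit a `<polyline>` with points (Y-flipped): 94.181,197.931 141.200,192.188 189.409,187.815 238.807,184.814 289.395,183.184.

Run 3: the run's S803 means `#000000` (cut). The run returns to its start, so emit a `<polygon>` with points (Y-flipped): 138.120,95.151 257.896,95.151 257.896,174.788 138.120,174.788.

Run 4: the run's S803 means `#000000` (cut). The run returns to its start, so emit a `<polygon>` with points (Y-flipped): 248.833,172.594 257.887,175.004 255.477,184.058 246.423,181.648.

Run 5: S562 ⇒ score layer `#0000ff`. The run returns to its start, so emit a `<polygon>` with points (Y-flipped): 289.999,177.561 30.772,213.584 219.685,159.563 359.820,70.726 150.418,84.088.

Run 6: power S562 maps to stroke `#0000ff` (score). The run returns to its start, so emit a `<polygon>` with points (Y-flipped): 24.374,66.318 149.806,66.318 149.806,111.974 24.374,111.974.

Run 7: power S803 maps to stroke `#000000` (cut). The run returns to its start, so emit a `<polygon>` with points (Y-flipped): 128.045,142.024 244.492,7.551 350.340,166.052 310.043,119.764.

Run 8: power S803 maps to stroke `#000000` (cut). The run returns to its start, so emit a `<polygon>` with points (Y-flipped): 108.962,150.577 211.091,202.963 277.545,98.445 375.836,211.372 97.767,91.306.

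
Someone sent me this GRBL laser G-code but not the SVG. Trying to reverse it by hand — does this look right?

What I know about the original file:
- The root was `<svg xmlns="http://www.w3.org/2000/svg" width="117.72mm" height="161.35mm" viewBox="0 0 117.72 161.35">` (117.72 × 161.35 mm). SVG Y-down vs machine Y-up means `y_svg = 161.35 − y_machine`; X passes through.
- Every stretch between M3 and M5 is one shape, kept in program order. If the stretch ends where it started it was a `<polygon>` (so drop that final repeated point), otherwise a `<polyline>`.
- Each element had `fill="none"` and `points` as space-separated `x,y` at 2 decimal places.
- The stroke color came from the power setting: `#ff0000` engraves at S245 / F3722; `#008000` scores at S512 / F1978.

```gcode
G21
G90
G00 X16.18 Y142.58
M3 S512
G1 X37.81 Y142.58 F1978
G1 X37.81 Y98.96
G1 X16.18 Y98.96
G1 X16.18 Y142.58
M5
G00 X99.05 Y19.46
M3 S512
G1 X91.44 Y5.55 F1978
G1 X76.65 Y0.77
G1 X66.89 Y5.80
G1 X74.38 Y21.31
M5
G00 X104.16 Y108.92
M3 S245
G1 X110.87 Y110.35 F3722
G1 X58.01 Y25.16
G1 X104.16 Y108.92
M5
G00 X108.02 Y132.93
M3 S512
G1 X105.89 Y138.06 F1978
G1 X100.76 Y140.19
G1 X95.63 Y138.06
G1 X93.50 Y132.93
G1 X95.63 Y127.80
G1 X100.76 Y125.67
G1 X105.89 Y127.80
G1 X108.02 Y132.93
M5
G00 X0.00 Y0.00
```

y_svg = 161.35 − y_m.

[1] S512→`#008000` (score); closed run; points: 16.18,18.77 37.81,18.77 37.81,62.39 16.18,62.39

[2] S512→`#008000` (score); open run; points: 99.05,141.89 91.44,155.80 76.65,160.58 66.89,155.55 74.38,140.04

[3] S245→`#ff0000` (engrave); closed run; points: 104.16,52.43 110.87,51.00 58.01,136.19

[4] S512→`#008000` (score); closed run; points: 108.02,28.42 105.89,23.29 100.76,21.16 95.63,23.29 93.50,28.42 95.63,33.55 100.76,35.68 105.89,33.55

<svg xmlns="http://www.w3.org/2000/svg" width="117.72mm" height="161.35mm" viewBox="0 0 117.72 161.35">
  <polygon points="16.18,18.77 37.81,18.77 37.81,62.39 16.18,62.39" fill="none" stroke="#008000"/>
  <polyline points="99.05,141.89 91.44,155.80 76.65,160.58 66.89,155.55 74.38,140.04" fill="none" stroke="#008000"/>
  <polygon points="104.16,52.43 110.87,51.00 58.01,136.19" fill="none" stroke="#ff0000"/>
  <polygon points="108.02,28.42 105.89,23.29 100.76,21.16 95.63,23.29 93.50,28.42 95.63,33.55 100.76,35.68 105.89,33.55" fill="none" stroke="#008000"/>
</svg>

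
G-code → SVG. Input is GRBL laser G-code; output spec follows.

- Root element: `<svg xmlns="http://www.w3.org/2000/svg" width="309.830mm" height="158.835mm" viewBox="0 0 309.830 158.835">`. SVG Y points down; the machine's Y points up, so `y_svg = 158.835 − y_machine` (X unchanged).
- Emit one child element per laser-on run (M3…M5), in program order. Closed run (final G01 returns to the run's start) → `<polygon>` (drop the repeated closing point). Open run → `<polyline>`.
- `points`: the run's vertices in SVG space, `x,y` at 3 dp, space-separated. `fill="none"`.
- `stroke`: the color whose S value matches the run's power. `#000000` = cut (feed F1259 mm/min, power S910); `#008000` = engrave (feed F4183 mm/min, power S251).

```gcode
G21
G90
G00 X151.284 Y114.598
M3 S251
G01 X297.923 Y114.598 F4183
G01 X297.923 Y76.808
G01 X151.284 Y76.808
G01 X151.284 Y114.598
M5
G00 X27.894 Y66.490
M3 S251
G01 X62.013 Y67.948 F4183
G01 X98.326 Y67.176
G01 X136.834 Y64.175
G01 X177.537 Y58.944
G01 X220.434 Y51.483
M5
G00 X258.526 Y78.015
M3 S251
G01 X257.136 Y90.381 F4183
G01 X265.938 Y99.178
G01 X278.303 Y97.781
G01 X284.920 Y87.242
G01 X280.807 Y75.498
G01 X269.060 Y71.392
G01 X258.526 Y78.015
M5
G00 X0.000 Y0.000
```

Machine Y-up, SVG Y-down with viewBox height 158.835, so y_svg = 158.835 − y_machine; X carries over. Every run uses S251, so all elements get stroke `#008000` (engrave).

Run 1: The run returns to its start, so emit a `<polygon>` with points (Y-flipped): 151.284,44.237 297.923,44.237 297.923,82.027 151.284,82.027.

Run 2: The run is open, so emit a `<polyline>` with points (Y-flipped): 27.894,92.345 62.013,90.887 98.326,91.659 136.834,94.660 177.537,99.891 220.434,107.352.

Run 3: The run returns to its start, so emit a `<polygon>` with points (Y-flipped): 258.526,80.820 257.136,68.454 265.938,59.657 278.303,61.054 284.920,71.593 280.807,83.337 269.060,87.443.

<svg xmlns="http://www.w3.org/2000/svg" width="309.830mm" height="158.835mm" viewBox="0 0 309.830 158.835">
  <polygon points="151.284,44.237 297.923,44.237 297.923,82.027 151.284,82.027" fill="none" stroke="#008000"/>
  <polyline points="27.894,92.345 62.013,90.887 98.326,91.659 136.834,94.660 177.537,99.891 220.434,107.352" fill="none" stroke="#008000"/>
  <polygon points="258.526,80.820 257.136,68.454 265.938,59.657 278.303,61.054 284.920,71.593 280.807,83.337 269.060,87.443" fill="none" stroke="#008000"/>
</svg>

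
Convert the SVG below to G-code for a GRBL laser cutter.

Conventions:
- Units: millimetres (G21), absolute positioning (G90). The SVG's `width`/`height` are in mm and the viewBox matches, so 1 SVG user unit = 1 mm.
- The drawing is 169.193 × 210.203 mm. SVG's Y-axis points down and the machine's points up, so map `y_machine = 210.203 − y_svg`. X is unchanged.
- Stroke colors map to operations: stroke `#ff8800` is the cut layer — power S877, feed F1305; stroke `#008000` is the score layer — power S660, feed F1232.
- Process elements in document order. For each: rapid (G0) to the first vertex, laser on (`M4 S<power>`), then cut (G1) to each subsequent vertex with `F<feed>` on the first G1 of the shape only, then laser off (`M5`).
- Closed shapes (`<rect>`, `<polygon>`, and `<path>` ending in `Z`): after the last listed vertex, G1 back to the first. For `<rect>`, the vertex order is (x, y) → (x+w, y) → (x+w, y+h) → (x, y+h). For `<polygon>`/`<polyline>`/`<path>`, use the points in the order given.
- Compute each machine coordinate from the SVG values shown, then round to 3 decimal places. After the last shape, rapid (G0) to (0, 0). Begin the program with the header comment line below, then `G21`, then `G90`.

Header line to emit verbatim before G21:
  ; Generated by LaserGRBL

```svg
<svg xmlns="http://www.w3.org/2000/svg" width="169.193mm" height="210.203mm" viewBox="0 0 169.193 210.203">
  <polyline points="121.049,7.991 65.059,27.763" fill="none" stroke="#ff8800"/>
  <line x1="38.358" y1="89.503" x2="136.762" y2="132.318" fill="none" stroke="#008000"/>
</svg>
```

; Generated by LaserGRBL
G21
G90
G0 X121.049 Y202.212
M4 S877
G1 X65.059 Y182.440 F1305
M5
G0 X38.358 Y120.700
M4 S660
G1 X136.762 Y77.885 F1232
M5
G0 X0.000 Y0.000

1 u = 1 mm; y_m = 210.203 − y.

[1] `<polyline>` line segment, #ff8800→cut S877 F1305: (121.049,202.212) → (65.059,182.440)

[2] `<line>` line segment, #008000→score S660 F1232: (38.358,120.700) → (136.762,77.885)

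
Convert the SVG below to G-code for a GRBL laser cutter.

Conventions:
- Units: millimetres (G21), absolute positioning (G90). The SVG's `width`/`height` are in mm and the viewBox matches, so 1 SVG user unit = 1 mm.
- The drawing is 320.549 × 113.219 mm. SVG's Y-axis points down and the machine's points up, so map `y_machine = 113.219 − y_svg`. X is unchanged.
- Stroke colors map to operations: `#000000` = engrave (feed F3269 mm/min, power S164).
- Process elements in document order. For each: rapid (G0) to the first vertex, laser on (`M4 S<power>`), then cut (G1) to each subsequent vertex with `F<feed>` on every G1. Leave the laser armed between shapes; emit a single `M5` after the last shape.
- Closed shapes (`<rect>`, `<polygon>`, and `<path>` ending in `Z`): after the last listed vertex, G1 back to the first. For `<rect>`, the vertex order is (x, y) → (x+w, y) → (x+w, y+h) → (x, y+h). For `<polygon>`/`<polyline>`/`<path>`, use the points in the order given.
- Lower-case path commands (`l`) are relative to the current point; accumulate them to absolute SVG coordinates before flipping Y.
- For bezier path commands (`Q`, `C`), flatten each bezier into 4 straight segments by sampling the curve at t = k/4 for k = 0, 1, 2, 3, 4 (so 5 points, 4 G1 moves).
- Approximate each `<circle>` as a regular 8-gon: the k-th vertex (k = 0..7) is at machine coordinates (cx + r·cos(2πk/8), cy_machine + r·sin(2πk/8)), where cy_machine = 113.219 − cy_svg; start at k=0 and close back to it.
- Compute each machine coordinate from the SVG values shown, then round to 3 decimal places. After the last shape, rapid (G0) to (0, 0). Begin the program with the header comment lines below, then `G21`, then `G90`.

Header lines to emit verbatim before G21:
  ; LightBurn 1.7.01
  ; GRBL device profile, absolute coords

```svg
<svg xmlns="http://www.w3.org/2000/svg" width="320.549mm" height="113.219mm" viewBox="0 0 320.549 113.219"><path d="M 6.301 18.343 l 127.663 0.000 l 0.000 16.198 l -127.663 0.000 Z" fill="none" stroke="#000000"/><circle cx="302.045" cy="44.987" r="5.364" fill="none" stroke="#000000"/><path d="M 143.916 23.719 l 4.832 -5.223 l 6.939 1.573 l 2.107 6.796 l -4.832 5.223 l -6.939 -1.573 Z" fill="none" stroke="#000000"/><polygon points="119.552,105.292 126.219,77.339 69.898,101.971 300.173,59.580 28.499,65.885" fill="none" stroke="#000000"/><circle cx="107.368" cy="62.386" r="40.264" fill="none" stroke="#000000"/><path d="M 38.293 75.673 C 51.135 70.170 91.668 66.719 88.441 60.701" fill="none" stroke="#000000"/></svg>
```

1 u = 1 mm; y_m = 113.219 − y.

[1] `<path>` rectangle, #000000→engrave S164 F3269: (6.301,94.876) → (133.964,94.876) → (133.964,78.678) → (6.301,78.678) → (6.301,94.876) (closed)

[2] `<circle>` circle, #000000→engrave S164 F3269: (307.409,68.232) → (305.838,72.025) → (302.045,73.596) → (298.252,72.025) → (296.681,68.232) → (298.252,64.439) → (302.045,62.868) → (305.838,64.439) → (307.409,68.232) (closed)

[3] `<path>` regular polygon, #000000→engrave S164 F3269: (143.916,89.500) → (148.748,94.723) → (155.687,93.150) → (157.794,86.354) → (152.962,81.131) → (146.023,82.704) → (143.916,89.500) (closed)

[4] `<polygon>` closed polygon, #000000→engrave S164 F3269: (119.552,7.927) → (126.219,35.880) → (69.898,11.248) → (300.173,53.639) → (28.499,47.334) → (119.552,7.927) (closed)

[5] `<circle>` circle, #000000→engrave S164 F3269: (147.632,50.833) → (135.839,79.304) → (107.368,91.097) → (78.897,79.304) → (67.104,50.833) → (78.897,22.362) → (107.368,10.569) → (135.839,22.362) → (147.632,50.833) (closed)

[6] `<path>` cubic bezier, #000000→engrave S164 F3269: (38.293,37.546) → (52.000,41.361) → (69.393,44.839) → (83.773,48.414) → (88.441,52.518)

; LightBurn 1.7.01
; GRBL device profile, absolute coords
G21
G90
G0 X6.301 Y94.876
M4 S164
G1 X133.964 Y94.876 F3269
G1 X133.964 Y78.678 F3269
G1 X6.301 Y78.678 F3269
G1 X6.301 Y94.876 F3269
G0 X307.409 Y68.232
M4 S164
G1 X305.838 Y72.025 F3269
G1 X302.045 Y73.596 F3269
G1 X298.252 Y72.025 F3269
G1 X296.681 Y68.232 F3269
G1 X298.252 Y64.439 F3269
G1 X302.045 Y62.868 F3269
G1 X305.838 Y64.439 F3269
G1 X307.409 Y68.232 F3269
G0 X143.916 Y89.500
M4 S164
G1 X148.748 Y94.723 F3269
G1 X155.687 Y93.150 F3269
G1 X157.794 Y86.354 F3269
G1 X152.962 Y81.131 F3269
G1 X146.023 Y82.704 F3269
G1 X143.916 Y89.500 F3269
G0 X119.552 Y7.927
M4 S164
G1 X126.219 Y35.880 F3269
G1 X69.898 Y11.248 F3269
G1 X300.173 Y53.639 F3269
G1 X28.499 Y47.334 F3269
G1 X119.552 Y7.927 F3269
G0 X147.632 Y50.833
M4 S164
G1 X135.839 Y79.304 F3269
G1 X107.368 Y91.097 F3269
G1 X78.897 Y79.304 F3269
G1 X67.104 Y50.833 F3269
G1 X78.897 Y22.362 F3269
G1 X107.368 Y10.569 F3269
G1 X135.839 Y22.362 F3269
G1 X147.632 Y50.833 F3269
G0 X38.293 Y37.546
M4 S164
G1 X52.000 Y41.361 F3269
G1 X69.393 Y44.839 F3269
G1 X83.773 Y48.414 F3269
G1 X88.441 Y52.518 F3269
M5
G0 X0.000 Y0.000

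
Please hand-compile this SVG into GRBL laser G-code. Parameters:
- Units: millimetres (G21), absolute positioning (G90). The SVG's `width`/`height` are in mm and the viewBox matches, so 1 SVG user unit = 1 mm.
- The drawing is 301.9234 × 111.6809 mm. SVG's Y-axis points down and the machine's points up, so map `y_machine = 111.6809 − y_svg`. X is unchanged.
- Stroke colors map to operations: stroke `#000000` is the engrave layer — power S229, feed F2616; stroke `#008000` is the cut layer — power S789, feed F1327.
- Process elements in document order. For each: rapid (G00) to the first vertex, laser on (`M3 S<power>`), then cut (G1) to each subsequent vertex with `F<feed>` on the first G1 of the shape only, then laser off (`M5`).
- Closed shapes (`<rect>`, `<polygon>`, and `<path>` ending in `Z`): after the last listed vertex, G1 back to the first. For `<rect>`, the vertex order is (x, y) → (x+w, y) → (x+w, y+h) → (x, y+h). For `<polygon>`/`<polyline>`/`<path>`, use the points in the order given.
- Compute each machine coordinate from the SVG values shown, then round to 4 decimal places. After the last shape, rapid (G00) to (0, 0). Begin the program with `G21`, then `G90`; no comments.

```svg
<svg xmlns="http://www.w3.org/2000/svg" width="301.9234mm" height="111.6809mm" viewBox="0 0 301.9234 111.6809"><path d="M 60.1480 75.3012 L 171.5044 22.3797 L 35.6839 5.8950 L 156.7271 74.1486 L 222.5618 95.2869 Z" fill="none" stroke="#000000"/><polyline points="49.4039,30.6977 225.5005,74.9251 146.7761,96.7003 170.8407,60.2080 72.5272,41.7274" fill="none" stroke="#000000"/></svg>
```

G21
G90
G00 X60.1480 Y36.3797
M3 S229
G1 X171.5044 Y89.3012 F2616
G1 X35.6839 Y105.7859
G1 X156.7271 Y37.5323
G1 X222.5618 Y16.3940
G1 X60.1480 Y36.3797
M5
G00 X49.4039 Y80.9832
M3 S229
G1 X225.5005 Y36.7558 F2616
G1 X146.7761 Y14.9806
G1 X170.8407 Y51.4729
G1 X72.5272 Y69.9535
M5
G00 X0.0000 Y0.0000

viewBox `0 0 301.9234 111.6809` with mm width/height → 1 unit = 1 mm. Flip: y_m = 111.6809 − y_svg.

**Shape 1** — `<path>` closed polygon, stroke `#000000` → engrave (S229, F2616). Machine vertices: (60.1480,36.3797) → (171.5044,89.3012) → (35.6839,105.7859) → (156.7271,37.5323) → (222.5618,16.3940) → (60.1480,36.3797). Closed: final G1 returns to the first vertex.

**Shape 2** — `<polyline>` open polyline, stroke `#000000` → engrave (S229, F2616). Machine vertices: (49.4039,80.9832) → (225.5005,36.7558) → (146.7761,14.9806) → (170.8407,51.4729) → (72.5272,69.9535). Open path.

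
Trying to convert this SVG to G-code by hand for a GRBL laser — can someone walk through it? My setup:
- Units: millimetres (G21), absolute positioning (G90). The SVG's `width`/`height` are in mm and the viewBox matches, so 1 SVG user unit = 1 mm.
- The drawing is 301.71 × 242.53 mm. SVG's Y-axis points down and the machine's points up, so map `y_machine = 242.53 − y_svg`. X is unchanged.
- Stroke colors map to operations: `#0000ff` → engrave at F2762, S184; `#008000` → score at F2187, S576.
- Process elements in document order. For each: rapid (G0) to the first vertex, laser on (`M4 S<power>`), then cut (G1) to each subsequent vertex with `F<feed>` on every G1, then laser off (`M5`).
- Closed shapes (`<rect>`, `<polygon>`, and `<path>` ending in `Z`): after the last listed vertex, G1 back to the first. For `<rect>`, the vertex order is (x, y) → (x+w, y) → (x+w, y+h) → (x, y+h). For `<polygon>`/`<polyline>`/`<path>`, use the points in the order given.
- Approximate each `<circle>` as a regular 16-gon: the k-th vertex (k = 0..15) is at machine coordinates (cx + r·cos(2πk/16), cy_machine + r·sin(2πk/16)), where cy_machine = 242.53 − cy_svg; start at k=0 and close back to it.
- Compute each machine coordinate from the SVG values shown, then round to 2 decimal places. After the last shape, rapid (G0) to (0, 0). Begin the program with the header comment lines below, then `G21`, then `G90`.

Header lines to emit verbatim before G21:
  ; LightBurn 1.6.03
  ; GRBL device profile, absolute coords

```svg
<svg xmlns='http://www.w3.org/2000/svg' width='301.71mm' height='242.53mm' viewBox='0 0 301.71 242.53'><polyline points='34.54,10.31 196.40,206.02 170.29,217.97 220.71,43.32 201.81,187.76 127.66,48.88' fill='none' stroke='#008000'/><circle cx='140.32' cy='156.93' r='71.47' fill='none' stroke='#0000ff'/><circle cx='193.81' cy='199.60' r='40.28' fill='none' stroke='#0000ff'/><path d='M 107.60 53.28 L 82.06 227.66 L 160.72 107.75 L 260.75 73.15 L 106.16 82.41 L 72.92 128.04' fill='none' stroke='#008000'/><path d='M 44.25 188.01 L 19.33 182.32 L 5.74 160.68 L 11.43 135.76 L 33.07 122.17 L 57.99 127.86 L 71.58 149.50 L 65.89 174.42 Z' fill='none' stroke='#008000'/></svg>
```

; LightBurn 1.6.03
; GRBL device profile, absolute coords
G21
G90
G0 X34.54 Y232.22
M4 S576
G1 X196.40 Y36.51 F2187
G1 X170.29 Y24.56 F2187
G1 X220.71 Y199.21 F2187
G1 X201.81 Y54.77 F2187
G1 X127.66 Y193.65 F2187
M5
G0 X211.79 Y85.60
M4 S184
G1 X206.35 Y112.95 F2762
G1 X190.86 Y136.14 F2762
G1 X167.67 Y151.63 F2762
G1 X140.32 Y157.07 F2762
G1 X112.97 Y151.63 F2762
G1 X89.78 Y136.14 F2762
G1 X74.29 Y112.95 F2762
G1 X68.85 Y85.60 F2762
G1 X74.29 Y58.25 F2762
G1 X89.78 Y35.06 F2762
G1 X112.97 Y19.57 F2762
G1 X140.32 Y14.13 F2762
G1 X167.67 Y19.57 F2762
G1 X190.86 Y35.06 F2762
G1 X206.35 Y58.25 F2762
G1 X211.79 Y85.60 F2762
M5
G0 X234.09 Y42.93
M4 S184
G1 X231.02 Y58.34 F2762
G1 X222.29 Y71.41 F2762
G1 X209.22 Y80.14 F2762
G1 X193.81 Y83.21 F2762
G1 X178.40 Y80.14 F2762
G1 X165.33 Y71.41 F2762
G1 X156.60 Y58.34 F2762
G1 X153.53 Y42.93 F2762
G1 X156.60 Y27.52 F2762
G1 X165.33 Y14.45 F2762
G1 X178.40 Y5.72 F2762
G1 X193.81 Y2.65 F2762
G1 X209.22 Y5.72 F2762
G1 X222.29 Y14.45 F2762
G1 X231.02 Y27.52 F2762
G1 X234.09 Y42.93 F2762
M5
G0 X107.60 Y189.25
M4 S576
G1 X82.06 Y14.87 F2187
G1 X160.72 Y134.78 F2187
G1 X260.75 Y169.38 F2187
G1 X106.16 Y160.12 F2187
G1 X72.92 Y114.49 F2187
M5
G0 X44.25 Y54.52
M4 S576
G1 X19.33 Y60.21 F2187
G1 X5.74 Y81.85 F2187
G1 X11.43 Y106.77 F2187
G1 X33.07 Y120.36 F2187
G1 X57.99 Y114.67 F2187
G1 X71.58 Y93.03 F2187
G1 X65.89 Y68.11 F2187
G1 X44.25 Y54.52 F2187
M5
G0 X0.00 Y0.00

viewBox `0 0 301.71 242.53` with mm width/height → 1 unit = 1 mm. Flip: y_m = 242.53 − y_svg.

**Shape 1** — `<polyline>` open polyline, stroke `#008000` → score (S576, F2187). Machine vertices: (34.54,232.22) → (196.40,36.51) → (170.29,24.56) → (220.71,199.21) → (201.81,54.77) → (127.66,193.65). Open path.

**Shape 2** — `<circle>` circle, stroke `#0000ff` → engrave (S184, F2762). Machine vertices: (211.79,85.60) → (206.35,112.95) → (190.86,136.14) → (167.67,151.63) → (140.32,157.07) → (112.97,151.63) → (89.78,136.14) → (74.29,112.95) → (68.85,85.60) → (74.29,58.25) → (89.78,35.06) → (112.97,19.57) → (140.32,14.13) → (167.67,19.57) → (190.86,35.06) → (206.35,58.25) → (211.79,85.60). Closed: final G1 returns to the first vertex.

**Shape 3** — `<circle>` circle, stroke `#0000ff` → engrave (S184, F2762). Machine vertices: (234.09,42.93) → (231.02,58.34) → (222.29,71.41) → (209.22,80.14) → (193.81,83.21) → (178.40,80.14) → (165.33,71.41) → (156.60,58.34) → (153.53,42.93) → (156.60,27.52) → (165.33,14.45) → (178.40,5.72) → (193.81,2.65) → (209.22,5.72) → (222.29,14.45) → (231.02,27.52) → (234.09,42.93). Closed: final G1 returns to the first vertex.

**Shape 4** — `<path>` open polyline, stroke `#008000` → score (S576, F2187). Machine vertices: (107.60,189.25) → (82.06,14.87) → (160.72,134.78) → (260.75,169.38) → (106.16,160.12) → (72.92,114.49). Open path.

**Shape 5** — `<path>` regular polygon, stroke `#008000` → score (S576, F2187). Machine vertices: (44.25,54.52) → (19.33,60.21) → (5.74,81.85) → (11.43,106.77) → (33.07,120.36) → (57.99,114.67) → (71.58,93.03) → (65.89,68.11) → (44.25,54.52). Closed: final G1 returns to the first vertex.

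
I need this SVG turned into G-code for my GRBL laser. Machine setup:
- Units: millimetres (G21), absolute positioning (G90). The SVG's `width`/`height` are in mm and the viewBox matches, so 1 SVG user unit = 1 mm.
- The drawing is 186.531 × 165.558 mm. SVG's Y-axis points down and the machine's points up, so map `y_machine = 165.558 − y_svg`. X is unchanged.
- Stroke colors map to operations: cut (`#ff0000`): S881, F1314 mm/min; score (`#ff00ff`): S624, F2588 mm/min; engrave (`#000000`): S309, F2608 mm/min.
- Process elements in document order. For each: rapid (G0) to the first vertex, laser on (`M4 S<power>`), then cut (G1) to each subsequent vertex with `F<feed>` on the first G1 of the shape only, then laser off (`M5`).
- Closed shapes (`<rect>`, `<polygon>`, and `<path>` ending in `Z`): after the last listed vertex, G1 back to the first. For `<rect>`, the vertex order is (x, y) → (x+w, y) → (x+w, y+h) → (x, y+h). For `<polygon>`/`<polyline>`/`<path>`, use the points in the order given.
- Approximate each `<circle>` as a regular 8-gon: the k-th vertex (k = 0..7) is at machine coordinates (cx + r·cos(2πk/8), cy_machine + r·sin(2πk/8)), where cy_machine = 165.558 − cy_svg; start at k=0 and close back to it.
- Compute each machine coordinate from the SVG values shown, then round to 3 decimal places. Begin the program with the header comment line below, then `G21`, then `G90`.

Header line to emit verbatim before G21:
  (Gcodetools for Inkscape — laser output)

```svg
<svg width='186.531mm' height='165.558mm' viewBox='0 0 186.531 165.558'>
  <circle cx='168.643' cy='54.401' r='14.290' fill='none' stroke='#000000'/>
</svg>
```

(Gcodetools for Inkscape — laser output)
G21
G90
G0 X182.933 Y111.157
M4 S309
G1 X178.748 Y121.262 F2608
G1 X168.643 Y125.447
G1 X158.538 Y121.262
G1 X154.353 Y111.157
G1 X158.538 Y101.052
G1 X168.643 Y96.867
G1 X178.748 Y101.052
G1 X182.933 Y111.157
M5

viewBox `0 0 186.531 165.558` with mm width/height → 1 unit = 1 mm. Flip: y_m = 165.558 − y_svg.

**Shape 1** — `<circle>` circle, stroke `#000000` → engrave (S309, F2608). Machine vertices: (182.933,111.157) → (178.748,121.262) → (168.643,125.447) → (158.538,121.262) → (154.353,111.157) → (158.538,101.052) → (168.643,96.867) → (178.748,101.052) → (182.933,111.157). Closed: final G1 returns to the first vertex.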